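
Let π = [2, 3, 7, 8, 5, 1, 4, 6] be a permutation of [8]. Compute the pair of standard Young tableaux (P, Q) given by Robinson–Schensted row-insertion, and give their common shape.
P = [1, 3, 4, 6] / [2, 5, 8] / [7];  Q = [1, 2, 3, 4] / [5, 7, 8] / [6];  common shape = (4, 3, 1)

Row-insert the values π_1, π_2, … into P one at a time, bumping the leftmost entry strictly greater than the inserted value down to the next row. The recording tableau Q records, in position (i, j), the step at which that cell was added to P.
  Insert 2 (step 1): P = [2];  Q = [1]
  Insert 3 (step 2): P = [2, 3];  Q = [1, 2]
  Insert 7 (step 3): P = [2, 3, 7];  Q = [1, 2, 3]
  Insert 8 (step 4): P = [2, 3, 7, 8];  Q = [1, 2, 3, 4]
  Insert 5 (step 5): P = [2, 3, 5, 8] / [7];  Q = [1, 2, 3, 4] / [5]
  Insert 1 (step 6): P = [1, 3, 5, 8] / [2] / [7];  Q = [1, 2, 3, 4] / [5] / [6]
  Insert 4 (step 7): P = [1, 3, 4, 8] / [2, 5] / [7];  Q = [1, 2, 3, 4] / [5, 7] / [6]
  Insert 6 (step 8): P = [1, 3, 4, 6] / [2, 5, 8] / [7];  Q = [1, 2, 3, 4] / [5, 7, 8] / [6]
Final shape: (4, 3, 1).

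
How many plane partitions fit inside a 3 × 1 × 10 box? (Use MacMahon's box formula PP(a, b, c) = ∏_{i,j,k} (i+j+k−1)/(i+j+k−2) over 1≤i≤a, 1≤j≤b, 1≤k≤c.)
PP(3, 1, 10) = 286

Evaluate the triple product over i = 1..3, j = 1..1, k = 1..10. The factors are (2/1) · (3/2) · (4/3) · (5/4) · (6/5) · (7/6) · (8/7) · (9/8) · … (30 factors total). The numerators and denominators telescope so the product is an integer; carrying out the multiplication exactly gives PP(3, 1, 10) = 286.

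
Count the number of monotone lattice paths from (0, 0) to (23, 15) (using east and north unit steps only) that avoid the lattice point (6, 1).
Number of paths = 13615008885

Total paths from (0, 0) to (23, 15): C(38, 23) = 15471286560. Paths through (6, 1): (paths (0, 0) → (6, 1)) × (paths (6, 1) → (23, 15)) = C(7, 6) · C(31, 17) = 7 · 265182525 = 1856277675. Avoidance count = 15471286560 − 1856277675 = 13615008885.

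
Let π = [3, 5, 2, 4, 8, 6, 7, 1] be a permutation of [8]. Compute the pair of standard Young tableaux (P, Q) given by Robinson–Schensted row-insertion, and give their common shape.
P = [1, 4, 6, 7] / [2, 5, 8] / [3];  Q = [1, 2, 5, 7] / [3, 4, 6] / [8];  common shape = (4, 3, 1)

Row-insert the values π_1, π_2, … into P one at a time, bumping the leftmost entry strictly greater than the inserted value down to the next row. The recording tableau Q records, in position (i, j), the step at which that cell was added to P.
  Insert 3 (step 1): P = [3];  Q = [1]
  Insert 5 (step 2): P = [3, 5];  Q = [1, 2]
  Insert 2 (step 3): P = [2, 5] / [3];  Q = [1, 2] / [3]
  Insert 4 (step 4): P = [2, 4] / [3, 5];  Q = [1, 2] / [3, 4]
  Insert 8 (step 5): P = [2, 4, 8] / [3, 5];  Q = [1, 2, 5] / [3, 4]
  Insert 6 (step 6): P = [2, 4, 6] / [3, 5, 8];  Q = [1, 2, 5] / [3, 4, 6]
  Insert 7 (step 7): P = [2, 4, 6, 7] / [3, 5, 8];  Q = [1, 2, 5, 7] / [3, 4, 6]
  Insert 1 (step 8): P = [1, 4, 6, 7] / [2, 5, 8] / [3];  Q = [1, 2, 5, 7] / [3, 4, 6] / [8]
Final shape: (4, 3, 1).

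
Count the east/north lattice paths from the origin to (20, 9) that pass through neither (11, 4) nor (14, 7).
Number of paths = 4790835

Inclusion–exclusion. Total paths: C(29, 20) = 10015005. Through P₁: C(15, 11)·C(14, 9) = 2732730. Through P₂: C(21, 14)·C(8, 6) = 3255840. Since P₁ is strictly southwest of P₂, a monotone path through both must visit P₁ then P₂; paths through both = C(15, 11)·C(6, 3)·C(8, 6) = 764400. Avoid both = 10015005 − 2732730 − 3255840 + 764400 = 4790835.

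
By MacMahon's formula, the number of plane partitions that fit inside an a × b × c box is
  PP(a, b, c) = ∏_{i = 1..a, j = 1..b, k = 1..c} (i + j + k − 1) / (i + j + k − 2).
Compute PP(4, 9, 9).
PP(4, 9, 9) = 1832516612010448

Evaluate the triple product over i = 1..4, j = 1..9, k = 1..9. The factors are (2/1) · (3/2) · (4/3) · (5/4) · (6/5) · (7/6) · (8/7) · (9/8) · … (324 factors total). The numerators and denominators telescope so the product is an integer; carrying out the multiplication exactly gives PP(4, 9, 9) = 1832516612010448.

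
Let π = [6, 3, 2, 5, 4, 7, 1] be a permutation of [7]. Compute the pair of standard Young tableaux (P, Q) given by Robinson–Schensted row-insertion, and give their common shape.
P = [1, 4, 7] / [2, 5] / [3] / [6];  Q = [1, 4, 6] / [2, 5] / [3] / [7];  common shape = (3, 2, 1, 1)

Row-insert the values π_1, π_2, … into P one at a time, bumping the leftmost entry strictly greater than the inserted value down to the next row. The recording tableau Q records, in position (i, j), the step at which that cell was added to P.
  Insert 6 (step 1): P = [6];  Q = [1]
  Insert 3 (step 2): P = [3] / [6];  Q = [1] / [2]
  Insert 2 (step 3): P = [2] / [3] / [6];  Q = [1] / [2] / [3]
  Insert 5 (step 4): P = [2, 5] / [3] / [6];  Q = [1, 4] / [2] / [3]
  Insert 4 (step 5): P = [2, 4] / [3, 5] / [6];  Q = [1, 4] / [2, 5] / [3]
  Insert 7 (step 6): P = [2, 4, 7] / [3, 5] / [6];  Q = [1, 4, 6] / [2, 5] / [3]
  Insert 1 (step 7): P = [1, 4, 7] / [2, 5] / [3] / [6];  Q = [1, 4, 6] / [2, 5] / [3] / [7]
Final shape: (3, 2, 1, 1).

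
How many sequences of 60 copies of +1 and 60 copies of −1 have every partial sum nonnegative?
C_60 = 1583850964596120042686772779038896

These ballot sequences are counted by the Catalan number C_n = (1/(n + 1)) · C(2n, n). For n = 60: C_60 = (1/61) · C(120, 60) = 96614908840363322603893139521372656/61 = 1583850964596120042686772779038896.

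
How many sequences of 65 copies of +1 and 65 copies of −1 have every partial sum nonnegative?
C_65 = 1440418573150919668872489894243865350

These ballot sequences are counted by the Catalan number C_n = (1/(n + 1)) · C(2n, n). For n = 65: C_65 = (1/66) · C(130, 65) = 95067625827960698145584333020095113100/66 = 1440418573150919668872489894243865350.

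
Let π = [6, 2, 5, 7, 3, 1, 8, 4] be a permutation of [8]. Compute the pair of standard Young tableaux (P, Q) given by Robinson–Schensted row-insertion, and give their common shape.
P = [1, 3, 4, 8] / [2, 7] / [5] / [6];  Q = [1, 3, 4, 7] / [2, 8] / [5] / [6];  common shape = (4, 2, 1, 1)

Row-insert the values π_1, π_2, … into P one at a time, bumping the leftmost entry strictly greater than the inserted value down to the next row. The recording tableau Q records, in position (i, j), the step at which that cell was added to P.
  Insert 6 (step 1): P = [6];  Q = [1]
  Insert 2 (step 2): P = [2] / [6];  Q = [1] / [2]
  Insert 5 (step 3): P = [2, 5] / [6];  Q = [1, 3] / [2]
  Insert 7 (step 4): P = [2, 5, 7] / [6];  Q = [1, 3, 4] / [2]
  Insert 3 (step 5): P = [2, 3, 7] / [5] / [6];  Q = [1, 3, 4] / [2] / [5]
  Insert 1 (step 6): P = [1, 3, 7] / [2] / [5] / [6];  Q = [1, 3, 4] / [2] / [5] / [6]
  Insert 8 (step 7): P = [1, 3, 7, 8] / [2] / [5] / [6];  Q = [1, 3, 4, 7] / [2] / [5] / [6]
  Insert 4 (step 8): P = [1, 3, 4, 8] / [2, 7] / [5] / [6];  Q = [1, 3, 4, 7] / [2, 8] / [5] / [6]
Final shape: (4, 2, 1, 1).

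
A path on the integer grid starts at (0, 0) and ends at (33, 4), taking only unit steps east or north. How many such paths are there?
Number of paths = 66045

A monotone lattice path from (0, 0) to (33, 4) consists of 33 east steps and 4 north steps in some order, so it is determined by which 33 of the 37 steps are east. The count is C(37, 33) = 66045.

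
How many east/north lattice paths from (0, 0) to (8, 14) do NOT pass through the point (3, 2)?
Number of paths = 257890

Total paths from (0, 0) to (8, 14): C(22, 8) = 319770. Paths through (3, 2): (paths (0, 0) → (3, 2)) × (paths (3, 2) → (8, 14)) = C(5, 3) · C(17, 5) = 10 · 6188 = 61880. Avoidance count = 319770 − 61880 = 257890.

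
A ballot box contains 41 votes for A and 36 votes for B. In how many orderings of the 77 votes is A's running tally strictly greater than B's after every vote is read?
Strict-lead orderings = 757584789873571409050

Total orderings of the 77 votes with 41 for A: C(77, 41) = 11666805764052999699370. By the Bertrand ballot formula (Cycle Lemma / reflection principle), the number of orderings in which A is strictly ahead of B throughout is (p − q)/(p + q) · C(p + q, p) = (41 − 36)/(41 + 36) · 11666805764052999699370 = 757584789873571409050.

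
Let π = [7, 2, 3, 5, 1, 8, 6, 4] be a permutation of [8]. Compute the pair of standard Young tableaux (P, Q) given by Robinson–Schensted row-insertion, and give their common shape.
P = [1, 3, 4, 6] / [2, 5] / [7, 8];  Q = [1, 3, 4, 6] / [2, 7] / [5, 8];  common shape = (4, 2, 2)

Row-insert the values π_1, π_2, … into P one at a time, bumping the leftmost entry strictly greater than the inserted value down to the next row. The recording tableau Q records, in position (i, j), the step at which that cell was added to P.
  Insert 7 (step 1): P = [7];  Q = [1]
  Insert 2 (step 2): P = [2] / [7];  Q = [1] / [2]
  Insert 3 (step 3): P = [2, 3] / [7];  Q = [1, 3] / [2]
  Insert 5 (step 4): P = [2, 3, 5] / [7];  Q = [1, 3, 4] / [2]
  Insert 1 (step 5): P = [1, 3, 5] / [2] / [7];  Q = [1, 3, 4] / [2] / [5]
  Insert 8 (step 6): P = [1, 3, 5, 8] / [2] / [7];  Q = [1, 3, 4, 6] / [2] / [5]
  Insert 6 (step 7): P = [1, 3, 5, 6] / [2, 8] / [7];  Q = [1, 3, 4, 6] / [2, 7] / [5]
  Insert 4 (step 8): P = [1, 3, 4, 6] / [2, 5] / [7, 8];  Q = [1, 3, 4, 6] / [2, 7] / [5, 8]
Final shape: (4, 2, 2).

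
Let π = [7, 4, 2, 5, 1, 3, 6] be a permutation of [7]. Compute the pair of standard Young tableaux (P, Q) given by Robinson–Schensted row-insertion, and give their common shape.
P = [1, 3, 6] / [2, 5] / [4] / [7];  Q = [1, 4, 7] / [2, 6] / [3] / [5];  common shape = (3, 2, 1, 1)

Row-insert the values π_1, π_2, … into P one at a time, bumping the leftmost entry strictly greater than the inserted value down to the next row. The recording tableau Q records, in position (i, j), the step at which that cell was added to P.
  Insert 7 (step 1): P = [7];  Q = [1]
  Insert 4 (step 2): P = [4] / [7];  Q = [1] / [2]
  Insert 2 (step 3): P = [2] / [4] / [7];  Q = [1] / [2] / [3]
  Insert 5 (step 4): P = [2, 5] / [4] / [7];  Q = [1, 4] / [2] / [3]
  Insert 1 (step 5): P = [1, 5] / [2] / [4] / [7];  Q = [1, 4] / [2] / [3] / [5]
  Insert 3 (step 6): P = [1, 3] / [2, 5] / [4] / [7];  Q = [1, 4] / [2, 6] / [3] / [5]
  Insert 6 (step 7): P = [1, 3, 6] / [2, 5] / [4] / [7];  Q = [1, 4, 7] / [2, 6] / [3] / [5]
Final shape: (3, 2, 1, 1).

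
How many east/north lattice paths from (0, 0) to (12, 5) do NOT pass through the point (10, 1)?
Number of paths = 6023

Total paths from (0, 0) to (12, 5): C(17, 12) = 6188. Paths through (10, 1): (paths (0, 0) → (10, 1)) × (paths (10, 1) → (12, 5)) = C(11, 10) · C(6, 2) = 11 · 15 = 165. Avoidance count = 6188 − 165 = 6023.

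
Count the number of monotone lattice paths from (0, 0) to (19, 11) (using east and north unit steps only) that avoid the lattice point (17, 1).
Number of paths = 54626112

Total paths from (0, 0) to (19, 11): C(30, 19) = 54627300. Paths through (17, 1): (paths (0, 0) → (17, 1)) × (paths (17, 1) → (19, 11)) = C(18, 17) · C(12, 2) = 18 · 66 = 1188. Avoidance count = 54627300 − 1188 = 54626112.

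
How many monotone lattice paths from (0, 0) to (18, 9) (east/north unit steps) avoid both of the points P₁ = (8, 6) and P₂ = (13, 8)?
Number of paths = 2985405

Inclusion–exclusion. Total paths: C(27, 18) = 4686825. Through P₁: C(14, 8)·C(13, 10) = 858858. Through P₂: C(21, 13)·C(6, 5) = 1220940. Since P₁ is strictly southwest of P₂, a monotone path through both must visit P₁ then P₂; paths through both = C(14, 8)·C(7, 5)·C(6, 5) = 378378. Avoid both = 4686825 − 858858 − 1220940 + 378378 = 2985405.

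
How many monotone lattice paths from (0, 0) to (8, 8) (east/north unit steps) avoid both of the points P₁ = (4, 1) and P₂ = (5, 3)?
Number of paths = 8924

Inclusion–exclusion. Total paths: C(16, 8) = 12870. Through P₁: C(5, 4)·C(11, 4) = 1650. Through P₂: C(8, 5)·C(8, 3) = 3136. Since P₁ is strictly southwest of P₂, a monotone path through both must visit P₁ then P₂; paths through both = C(5, 4)·C(3, 1)·C(8, 3) = 840. Avoid both = 12870 − 1650 − 3136 + 840 = 8924.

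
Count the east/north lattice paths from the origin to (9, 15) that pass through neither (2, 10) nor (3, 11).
Number of paths = 1206512

Inclusion–exclusion. Total paths: C(24, 9) = 1307504. Through P₁: C(12, 2)·C(12, 7) = 52272. Through P₂: C(14, 3)·C(10, 6) = 76440. Since P₁ is strictly southwest of P₂, a monotone path through both must visit P₁ then P₂; paths through both = C(12, 2)·C(2, 1)·C(10, 6) = 27720. Avoid both = 1307504 − 52272 − 76440 + 27720 = 1206512.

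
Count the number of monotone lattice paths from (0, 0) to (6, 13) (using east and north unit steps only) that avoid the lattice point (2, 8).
Number of paths = 21462

Total paths from (0, 0) to (6, 13): C(19, 6) = 27132. Paths through (2, 8): (paths (0, 0) → (2, 8)) × (paths (2, 8) → (6, 13)) = C(10, 2) · C(9, 4) = 45 · 126 = 5670. Avoidance count = 27132 − 5670 = 21462.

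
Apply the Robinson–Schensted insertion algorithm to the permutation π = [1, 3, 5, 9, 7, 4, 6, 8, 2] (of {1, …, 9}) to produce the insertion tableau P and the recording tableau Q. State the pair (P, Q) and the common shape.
P = [1, 2, 4, 6, 8] / [3, 7] / [5] / [9];  Q = [1, 2, 3, 4, 8] / [5, 7] / [6] / [9];  common shape = (5, 2, 1, 1)

Row-insert the values π_1, π_2, … into P one at a time, bumping the leftmost entry strictly greater than the inserted value down to the next row. The recording tableau Q records, in position (i, j), the step at which that cell was added to P.
  Insert 1 (step 1): P = [1];  Q = [1]
  Insert 3 (step 2): P = [1, 3];  Q = [1, 2]
  Insert 5 (step 3): P = [1, 3, 5];  Q = [1, 2, 3]
  Insert 9 (step 4): P = [1, 3, 5, 9];  Q = [1, 2, 3, 4]
  Insert 7 (step 5): P = [1, 3, 5, 7] / [9];  Q = [1, 2, 3, 4] / [5]
  Insert 4 (step 6): P = [1, 3, 4, 7] / [5] / [9];  Q = [1, 2, 3, 4] / [5] / [6]
  Insert 6 (step 7): P = [1, 3, 4, 6] / [5, 7] / [9];  Q = [1, 2, 3, 4] / [5, 7] / [6]
  Insert 8 (step 8): P = [1, 3, 4, 6, 8] / [5, 7] / [9];  Q = [1, 2, 3, 4, 8] / [5, 7] / [6]
  Insert 2 (step 9): P = [1, 2, 4, 6, 8] / [3, 7] / [5] / [9];  Q = [1, 2, 3, 4, 8] / [5, 7] / [6] / [9]
Final shape: (5, 2, 1, 1).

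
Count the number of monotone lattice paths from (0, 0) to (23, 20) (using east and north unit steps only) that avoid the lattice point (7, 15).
Number of paths = 957096518364

Total paths from (0, 0) to (23, 20): C(43, 23) = 960566918220. Paths through (7, 15): (paths (0, 0) → (7, 15)) × (paths (7, 15) → (23, 20)) = C(22, 7) · C(21, 16) = 170544 · 20349 = 3470399856. Avoidance count = 960566918220 − 3470399856 = 957096518364.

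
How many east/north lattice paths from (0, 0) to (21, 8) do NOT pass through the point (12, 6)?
Number of paths = 3271125

Total paths from (0, 0) to (21, 8): C(29, 21) = 4292145. Paths through (12, 6): (paths (0, 0) → (12, 6)) × (paths (12, 6) → (21, 8)) = C(18, 12) · C(11, 9) = 18564 · 55 = 1021020. Avoidance count = 4292145 − 1021020 = 3271125.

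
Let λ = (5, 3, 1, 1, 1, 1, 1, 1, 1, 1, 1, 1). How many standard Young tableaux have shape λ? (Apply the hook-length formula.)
# SYT of shape (5, 3, 1, 1, 1, 1, 1, 1, 1, 1, 1, 1) = 106029

Hook-length formula: f^λ = n! / Π hook(c), product over all cells c of the Young diagram. For λ = (5, 3, 1, 1, 1, 1, 1, 1, 1, 1, 1, 1), n = 18 boxes. Hook lengths by row (left-to-right, top-to-bottom): [16, 5, 4, 2, 1]; [13, 2, 1]; [10]; [9]; [8]; [7]; [6]; [5]; [4]; [3]; [2]; [1]. Product of hooks = 60383232000. So f^λ = 18! / 60383232000 = 6402373705728000 / 60383232000 = 106029.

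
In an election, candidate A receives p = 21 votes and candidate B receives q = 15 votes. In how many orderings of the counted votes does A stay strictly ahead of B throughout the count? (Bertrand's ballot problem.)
Strict-lead orderings = 927983760

Total orderings of the 36 votes with 21 for A: C(36, 21) = 5567902560. By the Bertrand ballot formula (Cycle Lemma / reflection principle), the number of orderings in which A is strictly ahead of B throughout is (p − q)/(p + q) · C(p + q, p) = (21 − 15)/(21 + 15) · 5567902560 = 927983760.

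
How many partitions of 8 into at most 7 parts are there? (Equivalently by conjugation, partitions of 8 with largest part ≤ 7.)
p(8, parts ≤ 7) = 21

Partitions of 8 with all parts ≤ 7: 7+1, 6+2, 6+1+1, 5+3, 5+2+1, 5+1+1+1, 4+4, 4+3+1, 4+2+2, 4+2+1+1, 4+1+1+1+1, 3+3+2, 3+3+1+1, 3+2+2+1, 3+2+1+1+1, 3+1+1+1+1+1, 2+2+2+2, 2+2+2+1+1, 2+2+1+1+1+1, 2+1+1+1+1+1+1, 1+1+1+1+1+1+1+1. Count = 21.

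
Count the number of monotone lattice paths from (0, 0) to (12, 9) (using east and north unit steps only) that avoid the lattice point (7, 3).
Number of paths = 238490

Total paths from (0, 0) to (12, 9): C(21, 12) = 293930. Paths through (7, 3): (paths (0, 0) → (7, 3)) × (paths (7, 3) → (12, 9)) = C(10, 7) · C(11, 5) = 120 · 462 = 55440. Avoidance count = 293930 − 55440 = 238490.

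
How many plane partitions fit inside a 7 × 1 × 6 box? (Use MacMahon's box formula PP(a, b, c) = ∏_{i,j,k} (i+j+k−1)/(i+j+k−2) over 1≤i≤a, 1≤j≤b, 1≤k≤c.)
PP(7, 1, 6) = 1716

Evaluate the triple product over i = 1..7, j = 1..1, k = 1..6. The factors are (2/1) · (3/2) · (4/3) · (5/4) · (6/5) · (7/6) · (3/2) · (4/3) · … (42 factors total). The numerators and denominators telescope so the product is an integer; carrying out the multiplication exactly gives PP(7, 1, 6) = 1716.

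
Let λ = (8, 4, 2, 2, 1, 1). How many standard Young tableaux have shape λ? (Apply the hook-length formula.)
# SYT of shape (8, 4, 2, 2, 1, 1) = 7634088

Hook-length formula: f^λ = n! / Π hook(c), product over all cells c of the Young diagram. For λ = (8, 4, 2, 2, 1, 1), n = 18 boxes. Hook lengths by row (left-to-right, top-to-bottom): [13, 10, 7, 6, 4, 3, 2, 1]; [8, 5, 2, 1]; [5, 2]; [4, 1]; [2]; [1]. Product of hooks = 838656000. So f^λ = 18! / 838656000 = 6402373705728000 / 838656000 = 7634088.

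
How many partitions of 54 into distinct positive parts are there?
q(54) = 5718

A partition into distinct parts is a strictly decreasing sequence summing to n. The recurrence d(n, m) = d(n, m−1) + d(n−m, m−1) (use part m at most once) with q(n) = d(n, n) gives q(54) = 5718. (Euler's theorem: # distinct-part partitions = # odd-part partitions.)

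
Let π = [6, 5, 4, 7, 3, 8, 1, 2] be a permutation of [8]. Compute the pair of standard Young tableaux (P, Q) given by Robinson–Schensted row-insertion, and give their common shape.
P = [1, 2, 8] / [3, 7] / [4] / [5] / [6];  Q = [1, 4, 6] / [2, 8] / [3] / [5] / [7];  common shape = (3, 2, 1, 1, 1)

Row-insert the values π_1, π_2, … into P one at a time, bumping the leftmost entry strictly greater than the inserted value down to the next row. The recording tableau Q records, in position (i, j), the step at which that cell was added to P.
  Insert 6 (step 1): P = [6];  Q = [1]
  Insert 5 (step 2): P = [5] / [6];  Q = [1] / [2]
  Insert 4 (step 3): P = [4] / [5] / [6];  Q = [1] / [2] / [3]
  Insert 7 (step 4): P = [4, 7] / [5] / [6];  Q = [1, 4] / [2] / [3]
  Insert 3 (step 5): P = [3, 7] / [4] / [5] / [6];  Q = [1, 4] / [2] / [3] / [5]
  Insert 8 (step 6): P = [3, 7, 8] / [4] / [5] / [6];  Q = [1, 4, 6] / [2] / [3] / [5]
  Insert 1 (step 7): P = [1, 7, 8] / [3] / [4] / [5] / [6];  Q = [1, 4, 6] / [2] / [3] / [5] / [7]
  Insert 2 (step 8): P = [1, 2, 8] / [3, 7] / [4] / [5] / [6];  Q = [1, 4, 6] / [2, 8] / [3] / [5] / [7]
Final shape: (3, 2, 1, 1, 1).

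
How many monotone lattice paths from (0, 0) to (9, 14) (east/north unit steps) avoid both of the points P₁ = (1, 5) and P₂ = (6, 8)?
Number of paths = 447302

Inclusion–exclusion. Total paths: C(23, 9) = 817190. Through P₁: C(6, 1)·C(17, 8) = 145860. Through P₂: C(14, 6)·C(9, 3) = 252252. Since P₁ is strictly southwest of P₂, a monotone path through both must visit P₁ then P₂; paths through both = C(6, 1)·C(8, 5)·C(9, 3) = 28224. Avoid both = 817190 − 145860 − 252252 + 28224 = 447302.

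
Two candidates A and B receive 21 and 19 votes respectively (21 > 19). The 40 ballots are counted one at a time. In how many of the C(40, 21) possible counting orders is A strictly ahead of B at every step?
Strict-lead orderings = 6564120420

Total orderings of the 40 votes with 21 for A: C(40, 21) = 131282408400. By the Bertrand ballot formula (Cycle Lemma / reflection principle), the number of orderings in which A is strictly ahead of B throughout is (p − q)/(p + q) · C(p + q, p) = (21 − 19)/(21 + 19) · 131282408400 = 6564120420.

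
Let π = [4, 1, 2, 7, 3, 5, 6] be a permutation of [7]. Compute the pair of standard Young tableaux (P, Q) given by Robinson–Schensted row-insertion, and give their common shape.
P = [1, 2, 3, 5, 6] / [4, 7];  Q = [1, 3, 4, 6, 7] / [2, 5];  common shape = (5, 2)

Row-insert the values π_1, π_2, … into P one at a time, bumping the leftmost entry strictly greater than the inserted value down to the next row. The recording tableau Q records, in position (i, j), the step at which that cell was added to P.
  Insert 4 (step 1): P = [4];  Q = [1]
  Insert 1 (step 2): P = [1] / [4];  Q = [1] / [2]
  Insert 2 (step 3): P = [1, 2] / [4];  Q = [1, 3] / [2]
  Insert 7 (step 4): P = [1, 2, 7] / [4];  Q = [1, 3, 4] / [2]
  Insert 3 (step 5): P = [1, 2, 3] / [4, 7];  Q = [1, 3, 4] / [2, 5]
  Insert 5 (step 6): P = [1, 2, 3, 5] / [4, 7];  Q = [1, 3, 4, 6] / [2, 5]
  Insert 6 (step 7): P = [1, 2, 3, 5, 6] / [4, 7];  Q = [1, 3, 4, 6, 7] / [2, 5]
Final shape: (5, 2).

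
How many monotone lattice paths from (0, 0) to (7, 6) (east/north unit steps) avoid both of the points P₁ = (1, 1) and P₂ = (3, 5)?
Number of paths = 662

Inclusion–exclusion. Total paths: C(13, 7) = 1716. Through P₁: C(2, 1)·C(11, 6) = 924. Through P₂: C(8, 3)·C(5, 4) = 280. Since P₁ is strictly southwest of P₂, a monotone path through both must visit P₁ then P₂; paths through both = C(2, 1)·C(6, 2)·C(5, 4) = 150. Avoid both = 1716 − 924 − 280 + 150 = 662.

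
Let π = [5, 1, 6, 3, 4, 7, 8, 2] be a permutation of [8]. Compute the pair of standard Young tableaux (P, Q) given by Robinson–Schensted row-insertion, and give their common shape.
P = [1, 2, 4, 7, 8] / [3, 6] / [5];  Q = [1, 3, 5, 6, 7] / [2, 4] / [8];  common shape = (5, 2, 1)

Row-insert the values π_1, π_2, … into P one at a time, bumping the leftmost entry strictly greater than the inserted value down to the next row. The recording tableau Q records, in position (i, j), the step at which that cell was added to P.
  Insert 5 (step 1): P = [5];  Q = [1]
  Insert 1 (step 2): P = [1] / [5];  Q = [1] / [2]
  Insert 6 (step 3): P = [1, 6] / [5];  Q = [1, 3] / [2]
  Insert 3 (step 4): P = [1, 3] / [5, 6];  Q = [1, 3] / [2, 4]
  Insert 4 (step 5): P = [1, 3, 4] / [5, 6];  Q = [1, 3, 5] / [2, 4]
  Insert 7 (step 6): P = [1, 3, 4, 7] / [5, 6];  Q = [1, 3, 5, 6] / [2, 4]
  Insert 8 (step 7): P = [1, 3, 4, 7, 8] / [5, 6];  Q = [1, 3, 5, 6, 7] / [2, 4]
  Insert 2 (step 8): P = [1, 2, 4, 7, 8] / [3, 6] / [5];  Q = [1, 3, 5, 6, 7] / [2, 4] / [8]
Final shape: (5, 2, 1).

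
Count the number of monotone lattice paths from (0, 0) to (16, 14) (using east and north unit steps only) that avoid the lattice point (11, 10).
Number of paths = 100980459

Total paths from (0, 0) to (16, 14): C(30, 16) = 145422675. Paths through (11, 10): (paths (0, 0) → (11, 10)) × (paths (11, 10) → (16, 14)) = C(21, 11) · C(9, 5) = 352716 · 126 = 44442216. Avoidance count = 145422675 − 44442216 = 100980459.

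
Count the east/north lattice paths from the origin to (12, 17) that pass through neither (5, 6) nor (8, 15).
Number of paths = 31363137

Inclusion–exclusion. Total paths: C(29, 12) = 51895935. Through P₁: C(11, 5)·C(18, 7) = 14702688. Through P₂: C(23, 8)·C(6, 4) = 7354710. Since P₁ is strictly southwest of P₂, a monotone path through both must visit P₁ then P₂; paths through both = C(11, 5)·C(12, 3)·C(6, 4) = 1524600. Avoid both = 51895935 − 14702688 − 7354710 + 1524600 = 31363137.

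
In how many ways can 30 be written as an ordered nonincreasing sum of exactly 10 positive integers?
p(30, 10 parts) = 530

Partitions of n into exactly k parts are in bijection with partitions of n − k into at most k parts (subtract 1 from each part). So p(30, exactly 10) = p(20, parts ≤ 10). Computing via the recurrence p(m, j) = p(m, j−1) + p(m−j, j) gives 530.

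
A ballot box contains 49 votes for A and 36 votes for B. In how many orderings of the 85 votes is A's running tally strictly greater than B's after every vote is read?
Strict-lead orderings = 190408927686694701286770

Total orderings of the 85 votes with 49 for A: C(85, 49) = 1244981450259157662259650. By the Bertrand ballot formula (Cycle Lemma / reflection principle), the number of orderings in which A is strictly ahead of B throughout is (p − q)/(p + q) · C(p + q, p) = (49 − 36)/(49 + 36) · 1244981450259157662259650 = 190408927686694701286770.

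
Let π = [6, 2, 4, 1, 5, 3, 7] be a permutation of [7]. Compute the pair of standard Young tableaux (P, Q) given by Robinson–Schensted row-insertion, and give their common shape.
P = [1, 3, 5, 7] / [2, 4] / [6];  Q = [1, 3, 5, 7] / [2, 6] / [4];  common shape = (4, 2, 1)

Row-insert the values π_1, π_2, … into P one at a time, bumping the leftmost entry strictly greater than the inserted value down to the next row. The recording tableau Q records, in position (i, j), the step at which that cell was added to P.
  Insert 6 (step 1): P = [6];  Q = [1]
  Insert 2 (step 2): P = [2] / [6];  Q = [1] / [2]
  Insert 4 (step 3): P = [2, 4] / [6];  Q = [1, 3] / [2]
  Insert 1 (step 4): P = [1, 4] / [2] / [6];  Q = [1, 3] / [2] / [4]
  Insert 5 (step 5): P = [1, 4, 5] / [2] / [6];  Q = [1, 3, 5] / [2] / [4]
  Insert 3 (step 6): P = [1, 3, 5] / [2, 4] / [6];  Q = [1, 3, 5] / [2, 6] / [4]
  Insert 7 (step 7): P = [1, 3, 5, 7] / [2, 4] / [6];  Q = [1, 3, 5, 7] / [2, 6] / [4]
Final shape: (4, 2, 1).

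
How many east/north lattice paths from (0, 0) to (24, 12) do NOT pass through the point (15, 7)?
Number of paths = 910248612

Total paths from (0, 0) to (24, 12): C(36, 24) = 1251677700. Paths through (15, 7): (paths (0, 0) → (15, 7)) × (paths (15, 7) → (24, 12)) = C(22, 15) · C(14, 9) = 170544 · 2002 = 341429088. Avoidance count = 1251677700 − 341429088 = 910248612.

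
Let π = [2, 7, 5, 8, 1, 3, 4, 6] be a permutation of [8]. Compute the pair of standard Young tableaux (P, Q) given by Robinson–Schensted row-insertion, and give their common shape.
P = [1, 3, 4, 6] / [2, 5, 8] / [7];  Q = [1, 2, 4, 8] / [3, 6, 7] / [5];  common shape = (4, 3, 1)

Row-insert the values π_1, π_2, … into P one at a time, bumping the leftmost entry strictly greater than the inserted value down to the next row. The recording tableau Q records, in position (i, j), the step at which that cell was added to P.
  Insert 2 (step 1): P = [2];  Q = [1]
  Insert 7 (step 2): P = [2, 7];  Q = [1, 2]
  Insert 5 (step 3): P = [2, 5] / [7];  Q = [1, 2] / [3]
  Insert 8 (step 4): P = [2, 5, 8] / [7];  Q = [1, 2, 4] / [3]
  Insert 1 (step 5): P = [1, 5, 8] / [2] / [7];  Q = [1, 2, 4] / [3] / [5]
  Insert 3 (step 6): P = [1, 3, 8] / [2, 5] / [7];  Q = [1, 2, 4] / [3, 6] / [5]
  Insert 4 (step 7): P = [1, 3, 4] / [2, 5, 8] / [7];  Q = [1, 2, 4] / [3, 6, 7] / [5]
  Insert 6 (step 8): P = [1, 3, 4, 6] / [2, 5, 8] / [7];  Q = [1, 2, 4, 8] / [3, 6, 7] / [5]
Final shape: (4, 3, 1).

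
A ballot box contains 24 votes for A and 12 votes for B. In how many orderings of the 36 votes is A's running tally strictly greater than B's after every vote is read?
Strict-lead orderings = 417225900

Total orderings of the 36 votes with 24 for A: C(36, 24) = 1251677700. By the Bertrand ballot formula (Cycle Lemma / reflection principle), the number of orderings in which A is strictly ahead of B throughout is (p − q)/(p + q) · C(p + q, p) = (24 − 12)/(24 + 12) · 1251677700 = 417225900.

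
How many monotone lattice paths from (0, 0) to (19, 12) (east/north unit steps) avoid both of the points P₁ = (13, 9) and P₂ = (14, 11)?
Number of paths = 81546405

Inclusion–exclusion. Total paths: C(31, 19) = 141120525. Through P₁: C(22, 13)·C(9, 6) = 41783280. Through P₂: C(25, 14)·C(6, 5) = 26744400. Since P₁ is strictly southwest of P₂, a monotone path through both must visit P₁ then P₂; paths through both = C(22, 13)·C(3, 1)·C(6, 5) = 8953560. Avoid both = 141120525 − 41783280 − 26744400 + 8953560 = 81546405.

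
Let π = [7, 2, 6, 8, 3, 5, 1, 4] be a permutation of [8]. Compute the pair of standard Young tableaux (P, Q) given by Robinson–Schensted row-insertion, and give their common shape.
P = [1, 3, 4] / [2, 5] / [6, 8] / [7];  Q = [1, 3, 4] / [2, 6] / [5, 8] / [7];  common shape = (3, 2, 2, 1)

Row-insert the values π_1, π_2, … into P one at a time, bumping the leftmost entry strictly greater than the inserted value down to the next row. The recording tableau Q records, in position (i, j), the step at which that cell was added to P.
  Insert 7 (step 1): P = [7];  Q = [1]
  Insert 2 (step 2): P = [2] / [7];  Q = [1] / [2]
  Insert 6 (step 3): P = [2, 6] / [7];  Q = [1, 3] / [2]
  Insert 8 (step 4): P = [2, 6, 8] / [7];  Q = [1, 3, 4] / [2]
  Insert 3 (step 5): P = [2, 3, 8] / [6] / [7];  Q = [1, 3, 4] / [2] / [5]
  Insert 5 (step 6): P = [2, 3, 5] / [6, 8] / [7];  Q = [1, 3, 4] / [2, 6] / [5]
  Insert 1 (step 7): P = [1, 3, 5] / [2, 8] / [6] / [7];  Q = [1, 3, 4] / [2, 6] / [5] / [7]
  Insert 4 (step 8): P = [1, 3, 4] / [2, 5] / [6, 8] / [7];  Q = [1, 3, 4] / [2, 6] / [5, 8] / [7]
Final shape: (3, 2, 2, 1).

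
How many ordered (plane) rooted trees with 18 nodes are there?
C_17 = 129644790

These ordered rooted trees are counted by the Catalan number C_n = (1/(n + 1)) · C(2n, n). For n = 17: C_17 = (1/18) · C(34, 17) = 2333606220/18 = 129644790.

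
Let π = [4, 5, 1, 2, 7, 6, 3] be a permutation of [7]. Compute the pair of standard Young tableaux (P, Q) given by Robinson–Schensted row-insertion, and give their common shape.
P = [1, 2, 3] / [4, 5, 6] / [7];  Q = [1, 2, 5] / [3, 4, 6] / [7];  common shape = (3, 3, 1)

Row-insert the values π_1, π_2, … into P one at a time, bumping the leftmost entry strictly greater than the inserted value down to the next row. The recording tableau Q records, in position (i, j), the step at which that cell was added to P.
  Insert 4 (step 1): P = [4];  Q = [1]
  Insert 5 (step 2): P = [4, 5];  Q = [1, 2]
  Insert 1 (step 3): P = [1, 5] / [4];  Q = [1, 2] / [3]
  Insert 2 (step 4): P = [1, 2] / [4, 5];  Q = [1, 2] / [3, 4]
  Insert 7 (step 5): P = [1, 2, 7] / [4, 5];  Q = [1, 2, 5] / [3, 4]
  Insert 6 (step 6): P = [1, 2, 6] / [4, 5, 7];  Q = [1, 2, 5] / [3, 4, 6]
  Insert 3 (step 7): P = [1, 2, 3] / [4, 5, 6] / [7];  Q = [1, 2, 5] / [3, 4, 6] / [7]
Final shape: (3, 3, 1).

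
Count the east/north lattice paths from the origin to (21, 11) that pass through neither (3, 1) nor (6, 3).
Number of paths = 54958224

Inclusion–exclusion. Total paths: C(32, 21) = 129024480. Through P₁: C(4, 3)·C(28, 18) = 52492440. Through P₂: C(9, 6)·C(23, 15) = 41186376. Since P₁ is strictly southwest of P₂, a monotone path through both must visit P₁ then P₂; paths through both = C(4, 3)·C(5, 3)·C(23, 15) = 19612560. Avoid both = 129024480 − 52492440 − 41186376 + 19612560 = 54958224.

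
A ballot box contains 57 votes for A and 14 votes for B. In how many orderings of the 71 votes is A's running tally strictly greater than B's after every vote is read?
Strict-lead orderings = 145787921878840

Total orderings of the 71 votes with 57 for A: C(71, 57) = 240719591939480. By the Bertrand ballot formula (Cycle Lemma / reflection principle), the number of orderings in which A is strictly ahead of B throughout is (p − q)/(p + q) · C(p + q, p) = (57 − 14)/(57 + 14) · 240719591939480 = 145787921878840.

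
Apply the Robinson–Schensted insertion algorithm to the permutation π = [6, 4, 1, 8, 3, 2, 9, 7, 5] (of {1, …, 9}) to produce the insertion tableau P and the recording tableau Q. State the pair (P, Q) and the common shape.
P = [1, 2, 5] / [3, 7, 9] / [4, 8] / [6];  Q = [1, 4, 7] / [2, 5, 8] / [3, 9] / [6];  common shape = (3, 3, 2, 1)

Row-insert the values π_1, π_2, … into P one at a time, bumping the leftmost entry strictly greater than the inserted value down to the next row. The recording tableau Q records, in position (i, j), the step at which that cell was added to P.
  Insert 6 (step 1): P = [6];  Q = [1]
  Insert 4 (step 2): P = [4] / [6];  Q = [1] / [2]
  Insert 1 (step 3): P = [1] / [4] / [6];  Q = [1] / [2] / [3]
  Insert 8 (step 4): P = [1, 8] / [4] / [6];  Q = [1, 4] / [2] / [3]
  Insert 3 (step 5): P = [1, 3] / [4, 8] / [6];  Q = [1, 4] / [2, 5] / [3]
  Insert 2 (step 6): P = [1, 2] / [3, 8] / [4] / [6];  Q = [1, 4] / [2, 5] / [3] / [6]
  Insert 9 (step 7): P = [1, 2, 9] / [3, 8] / [4] / [6];  Q = [1, 4, 7] / [2, 5] / [3] / [6]
  Insert 7 (step 8): P = [1, 2, 7] / [3, 8, 9] / [4] / [6];  Q = [1, 4, 7] / [2, 5, 8] / [3] / [6]
  Insert 5 (step 9): P = [1, 2, 5] / [3, 7, 9] / [4, 8] / [6];  Q = [1, 4, 7] / [2, 5, 8] / [3, 9] / [6]
Final shape: (3, 3, 2, 1).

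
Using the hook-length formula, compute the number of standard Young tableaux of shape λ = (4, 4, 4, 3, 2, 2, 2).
# SYT of shape (4, 4, 4, 3, 2, 2, 2) = 90530440

Hook-length formula: f^λ = n! / Π hook(c), product over all cells c of the Young diagram. For λ = (4, 4, 4, 3, 2, 2, 2), n = 21 boxes. Hook lengths by row (left-to-right, top-to-bottom): [10, 9, 5, 3]; [9, 8, 4, 2]; [8, 7, 3, 1]; [6, 5, 1]; [4, 3]; [3, 2]; [2, 1]. Product of hooks = 564350976000. So f^λ = 21! / 564350976000 = 51090942171709440000 / 564350976000 = 90530440.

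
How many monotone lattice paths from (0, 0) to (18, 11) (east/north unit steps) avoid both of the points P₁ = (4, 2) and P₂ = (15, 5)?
Number of paths = 21495744

Inclusion–exclusion. Total paths: C(29, 18) = 34597290. Through P₁: C(6, 4)·C(23, 14) = 12257850. Through P₂: C(20, 15)·C(9, 3) = 1302336. Since P₁ is strictly southwest of P₂, a monotone path through both must visit P₁ then P₂; paths through both = C(6, 4)·C(14, 11)·C(9, 3) = 458640. Avoid both = 34597290 − 12257850 − 1302336 + 458640 = 21495744.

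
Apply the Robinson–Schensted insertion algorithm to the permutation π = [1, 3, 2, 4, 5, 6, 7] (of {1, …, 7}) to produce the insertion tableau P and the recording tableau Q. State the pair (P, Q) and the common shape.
P = [1, 2, 4, 5, 6, 7] / [3];  Q = [1, 2, 4, 5, 6, 7] / [3];  common shape = (6, 1)

Row-insert the values π_1, π_2, … into P one at a time, bumping the leftmost entry strictly greater than the inserted value down to the next row. The recording tableau Q records, in position (i, j), the step at which that cell was added to P.
  Insert 1 (step 1): P = [1];  Q = [1]
  Insert 3 (step 2): P = [1, 3];  Q = [1, 2]
  Insert 2 (step 3): P = [1, 2] / [3];  Q = [1, 2] / [3]
  Insert 4 (step 4): P = [1, 2, 4] / [3];  Q = [1, 2, 4] / [3]
  Insert 5 (step 5): P = [1, 2, 4, 5] / [3];  Q = [1, 2, 4, 5] / [3]
  Insert 6 (step 6): P = [1, 2, 4, 5, 6] / [3];  Q = [1, 2, 4, 5, 6] / [3]
  Insert 7 (step 7): P = [1, 2, 4, 5, 6, 7] / [3];  Q = [1, 2, 4, 5, 6, 7] / [3]
Final shape: (6, 1).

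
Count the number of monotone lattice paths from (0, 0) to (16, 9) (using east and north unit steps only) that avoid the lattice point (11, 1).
Number of paths = 2027531

Total paths from (0, 0) to (16, 9): C(25, 16) = 2042975. Paths through (11, 1): (paths (0, 0) → (11, 1)) × (paths (11, 1) → (16, 9)) = C(12, 11) · C(13, 5) = 12 · 1287 = 15444. Avoidance count = 2042975 − 15444 = 2027531.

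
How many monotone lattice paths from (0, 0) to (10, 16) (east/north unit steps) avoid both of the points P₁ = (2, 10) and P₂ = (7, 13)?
Number of paths = 3637057

Inclusion–exclusion. Total paths: C(26, 10) = 5311735. Through P₁: C(12, 2)·C(14, 8) = 198198. Through P₂: C(20, 7)·C(6, 3) = 1550400. Since P₁ is strictly southwest of P₂, a monotone path through both must visit P₁ then P₂; paths through both = C(12, 2)·C(8, 5)·C(6, 3) = 73920. Avoid both = 5311735 − 198198 − 1550400 + 73920 = 3637057.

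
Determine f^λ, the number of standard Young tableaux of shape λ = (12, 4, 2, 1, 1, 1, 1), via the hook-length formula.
# SYT of shape (12, 4, 2, 1, 1, 1, 1) = 104458200

Hook-length formula: f^λ = n! / Π hook(c), product over all cells c of the Young diagram. For λ = (12, 4, 2, 1, 1, 1, 1), n = 22 boxes. Hook lengths by row (left-to-right, top-to-bottom): [18, 13, 11, 10, 8, 7, 6, 5, 4, 3, 2, 1]; [9, 4, 2, 1]; [6, 1]; [4]; [3]; [2]; [1]. Product of hooks = 10760291942400. So f^λ = 22! / 10760291942400 = 1124000727777607680000 / 10760291942400 = 104458200.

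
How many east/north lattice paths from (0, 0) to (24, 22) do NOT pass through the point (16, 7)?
Number of paths = 7770167204652

Total paths from (0, 0) to (24, 22): C(46, 24) = 7890371113950. Paths through (16, 7): (paths (0, 0) → (16, 7)) × (paths (16, 7) → (24, 22)) = C(23, 16) · C(23, 8) = 245157 · 490314 = 120203909298. Avoidance count = 7890371113950 − 120203909298 = 7770167204652.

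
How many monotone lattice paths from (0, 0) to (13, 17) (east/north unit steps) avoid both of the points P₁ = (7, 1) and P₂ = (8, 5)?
Number of paths = 111446510

Inclusion–exclusion. Total paths: C(30, 13) = 119759850. Through P₁: C(8, 7)·C(22, 6) = 596904. Through P₂: C(13, 8)·C(17, 5) = 7963956. Since P₁ is strictly southwest of P₂, a monotone path through both must visit P₁ then P₂; paths through both = C(8, 7)·C(5, 1)·C(17, 5) = 247520. Avoid both = 119759850 − 596904 − 7963956 + 247520 = 111446510.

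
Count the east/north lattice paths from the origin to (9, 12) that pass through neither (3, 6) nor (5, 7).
Number of paths = 148274

Inclusion–exclusion. Total paths: C(21, 9) = 293930. Through P₁: C(9, 3)·C(12, 6) = 77616. Through P₂: C(12, 5)·C(9, 4) = 99792. Since P₁ is strictly southwest of P₂, a monotone path through both must visit P₁ then P₂; paths through both = C(9, 3)·C(3, 2)·C(9, 4) = 31752. Avoid both = 293930 − 77616 − 99792 + 31752 = 148274.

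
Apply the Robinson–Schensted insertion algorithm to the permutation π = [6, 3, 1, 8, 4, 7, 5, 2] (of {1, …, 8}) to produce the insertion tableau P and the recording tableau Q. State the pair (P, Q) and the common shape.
P = [1, 2, 5] / [3, 4] / [6, 7] / [8];  Q = [1, 4, 6] / [2, 5] / [3, 7] / [8];  common shape = (3, 2, 2, 1)

Row-insert the values π_1, π_2, … into P one at a time, bumping the leftmost entry strictly greater than the inserted value down to the next row. The recording tableau Q records, in position (i, j), the step at which that cell was added to P.
  Insert 6 (step 1): P = [6];  Q = [1]
  Insert 3 (step 2): P = [3] / [6];  Q = [1] / [2]
  Insert 1 (step 3): P = [1] / [3] / [6];  Q = [1] / [2] / [3]
  Insert 8 (step 4): P = [1, 8] / [3] / [6];  Q = [1, 4] / [2] / [3]
  Insert 4 (step 5): P = [1, 4] / [3, 8] / [6];  Q = [1, 4] / [2, 5] / [3]
  Insert 7 (step 6): P = [1, 4, 7] / [3, 8] / [6];  Q = [1, 4, 6] / [2, 5] / [3]
  Insert 5 (step 7): P = [1, 4, 5] / [3, 7] / [6, 8];  Q = [1, 4, 6] / [2, 5] / [3, 7]
  Insert 2 (step 8): P = [1, 2, 5] / [3, 4] / [6, 7] / [8];  Q = [1, 4, 6] / [2, 5] / [3, 7] / [8]
Final shape: (3, 2, 2, 1).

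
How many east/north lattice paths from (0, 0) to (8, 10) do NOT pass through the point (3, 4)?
Number of paths = 27588

Total paths from (0, 0) to (8, 10): C(18, 8) = 43758. Paths through (3, 4): (paths (0, 0) → (3, 4)) × (paths (3, 4) → (8, 10)) = C(7, 3) · C(11, 5) = 35 · 462 = 16170. Avoidance count = 43758 − 16170 = 27588.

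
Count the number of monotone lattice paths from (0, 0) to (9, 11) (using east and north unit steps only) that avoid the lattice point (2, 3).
Number of paths = 103610

Total paths from (0, 0) to (9, 11): C(20, 9) = 167960. Paths through (2, 3): (paths (0, 0) → (2, 3)) × (paths (2, 3) → (9, 11)) = C(5, 2) · C(15, 7) = 10 · 6435 = 64350. Avoidance count = 167960 − 64350 = 103610.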